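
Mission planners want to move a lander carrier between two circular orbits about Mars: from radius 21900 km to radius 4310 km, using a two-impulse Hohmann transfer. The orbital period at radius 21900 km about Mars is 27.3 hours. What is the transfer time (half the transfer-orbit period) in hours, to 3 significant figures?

From Kepler's third law T² = 4π²r³/μ at r = 21900 km, T = 27.3 hours = 27.3 × 3600 s = 98280 s: μ = 4π²r³/T² = 42930.1 km³/s².
The Hohmann ellipse has a_t = (r₁ + r₂)/2 = 13105 km.
By Kepler's third law the transfer-orbit period is T = 2π√(a_t³/μ), so t = T/2 = 22750 s.
Converting: 22750 s ÷ 3600 s/hour = 6.32 hours.

t = 6.32 hours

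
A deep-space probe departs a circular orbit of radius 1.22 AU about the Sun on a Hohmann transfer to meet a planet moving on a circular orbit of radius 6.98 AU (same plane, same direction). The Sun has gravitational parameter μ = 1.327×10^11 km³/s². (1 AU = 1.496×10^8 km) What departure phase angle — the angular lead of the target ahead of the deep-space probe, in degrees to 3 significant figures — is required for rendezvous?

In km: r₁ = 1.22 × 1.496×10^8 = 1.82512×10^8 km; r₂ = 6.98 × 1.496×10^8 = 1.044208×10^9 km.
Transfer-ellipse semi-major axis a_t = (r₁ + r₂)/2 = (1.82512×10^8 + 1.044208×10^9)/2 = 6.1336×10^8 km.
The half-period of the transfer ellipse is t = π√(a_t³/μ) = 1.3100×10^8 s.
The target's mean motion on its circular orbit is ω₂ = √(μ/r₂³) = 1.0796×10^-8 rad/s.
Angle swept by the target during transfer: ω₂·t = 1.4143 rad = 81.03°.
The deep-space probe traverses 180° on the transfer ellipse, so the target must lead by 180° − 81.03° = 99.0°.

φ = 99.0°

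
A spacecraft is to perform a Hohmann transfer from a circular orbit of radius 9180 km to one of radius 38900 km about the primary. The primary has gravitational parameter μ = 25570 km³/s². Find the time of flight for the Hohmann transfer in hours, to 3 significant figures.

t = 20.3 hours

Semi-major axis of the transfer orbit: a_t = (9180 + 38900)/2 = 24040 km.
Half the transfer-orbit period gives t = π√(a_t³/μ) = 73230 s.
Converting: 73230 s ÷ 3600 s/hour = 20.3 hours.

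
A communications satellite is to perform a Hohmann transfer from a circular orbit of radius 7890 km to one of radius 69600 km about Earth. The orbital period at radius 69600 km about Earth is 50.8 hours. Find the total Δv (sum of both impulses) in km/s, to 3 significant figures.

Δv = 3.73 km/s

From Kepler's third law T² = 4π²r³/μ at r = 69600 km, T = 50.8 hours = 50.8 × 3600 s = 1.8288×10^5 s: μ = 4π²r³/T² = 3.97974×10^5 km³/s².
Transfer-ellipse semi-major axis a_t = (r₁ + r₂)/2 = (7890 + 69600)/2 = 38745 km.
Circular speed at r₁: v₁ = √(μ/r₁) = √(3.97974×10^5/7890) = 7.102 km/s.
Transfer-orbit speed at r₁ (v² = μ(2/r − 1/a)): v_p = √[μ(2/r₁ − 1/a_t)] = 9.519 km/s.
First burn Δv₁ = |v_p − v₁| = 2.417 km/s.
At r₂, v₂ = √(μ/r₂) = 2.391 km/s.
Transfer-orbit speed at r₂: v_a = √[μ(2/r₂ − 1/a_t)] = 1.079 km/s.
Second burn Δv₂ = |v₂ − v_a| = 1.312 km/s.
Δv = Δv₁ + Δv₂ = 2.417 + 1.312 = 3.729 km/s.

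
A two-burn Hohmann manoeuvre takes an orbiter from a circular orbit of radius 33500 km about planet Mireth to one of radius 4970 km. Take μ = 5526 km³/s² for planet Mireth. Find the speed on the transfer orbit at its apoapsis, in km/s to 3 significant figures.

The Hohmann ellipse has a_t = (r₁ + r₂)/2 = 19235 km.
At apoapsis, r = 33500 km.
Vis-viva: v = √[μ(2/r − 1/a_t)] = √[5526 × (2/33500 − 1/19235)] = 0.2065 km/s.

v = 0.206 km/s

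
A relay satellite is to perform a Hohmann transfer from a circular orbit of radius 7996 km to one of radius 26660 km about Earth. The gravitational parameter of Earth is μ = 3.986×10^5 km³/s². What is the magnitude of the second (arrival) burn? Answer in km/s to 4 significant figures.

Semi-major axis of the transfer orbit: a_t = (7996 + 26660)/2 = 17328 km.
On the circular orbit at r = 26660 km, v_c = √(μ/r) = 3.867 km/s.
Vis-viva on the transfer ellipse at r = 26660 km gives v_t = √[μ(2/r − 1/a_t)] = 2.627 km/s.
Δv₂ = |v_t − v_c| = |2.627 − 3.867| = 1.240 km/s.

Δv₂ = 1.240 km/s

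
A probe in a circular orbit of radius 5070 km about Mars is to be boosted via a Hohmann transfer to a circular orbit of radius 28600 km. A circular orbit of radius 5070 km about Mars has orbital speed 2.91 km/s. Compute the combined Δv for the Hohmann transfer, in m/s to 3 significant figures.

Δv = 1440 m/s

From the circular-orbit relation v² = μ/r at r = 5070 km: μ = v²r = (2.91)² × 5070 = 42933.3 km³/s².
The Hohmann ellipse has a_t = (r₁ + r₂)/2 = 16835 km.
At r₁ the circular-orbit speed is v₁ = √(μ/r₁) = 2.9100 km/s.
On the transfer ellipse at r₁, v² = μ(2/r − 1/a) gives v_p = √[μ(2/r₁ − 1/a_t)] = 3.7929 km/s.
First burn Δv₁ = |v_p − v₁| = 0.8829 km/s.
Circular speed at r₂: v₂ = √(μ/r₂) = 1.2252 km/s.
Transfer-orbit speed at r₂: v_a = √[μ(2/r₂ − 1/a_t)] = 0.67237 km/s.
Second burn Δv₂ = |v₂ − v_a| = 0.5528 km/s.
Total Δv = Δv₁ + Δv₂ = 1.436 km/s.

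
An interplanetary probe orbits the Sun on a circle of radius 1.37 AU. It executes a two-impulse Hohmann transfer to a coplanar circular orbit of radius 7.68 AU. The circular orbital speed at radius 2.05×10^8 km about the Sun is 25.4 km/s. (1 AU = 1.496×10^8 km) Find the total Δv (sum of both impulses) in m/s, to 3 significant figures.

Δv = 12500 m/s

From the circular-orbit relation v² = μ/r at r = 2.05×10^8 km: μ = v²r = (25.4)² × 2.05×10^8 = 1.32258×10^11 km³/s².
In km: r₁ = 1.37 × 1.496×10^8 = 2.04952×10^8 km; r₂ = 7.68 × 1.496×10^8 = 1.148928×10^9 km.
Transfer-ellipse semi-major axis a_t = (r₁ + r₂)/2 = (2.04952×10^8 + 1.148928×10^9)/2 = 6.7694×10^8 km.
At r₁ the circular-orbit speed is v₁ = √(μ/r₁) = 25.403 km/s.
On the transfer ellipse at r₁, v² = μ(2/r − 1/a) gives v_p = √[μ(2/r₁ − 1/a_t)] = 33.095 km/s.
First burn Δv₁ = |v_p − v₁| = 7.692 km/s.
At r₂, v₂ = √(μ/r₂) = 10.73 km/s.
Transfer-orbit speed at r₂: v_a = √[μ(2/r₂ − 1/a_t)] = 5.904 km/s.
Second burn Δv₂ = |v₂ − v_a| = 4.826 km/s.
Total Δv = Δv₁ + Δv₂ = 12.52 km/s.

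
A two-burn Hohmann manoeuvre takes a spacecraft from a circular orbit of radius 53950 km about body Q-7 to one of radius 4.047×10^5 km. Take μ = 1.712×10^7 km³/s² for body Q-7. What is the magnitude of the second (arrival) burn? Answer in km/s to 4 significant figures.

Δv₂ = 3.349 km/s

The Hohmann ellipse has a_t = (r₁ + r₂)/2 = 2.29325×10^5 km.
On the circular orbit at r = 4.047×10^5 km, v_c = √(μ/r) = 6.504 km/s.
Vis-viva on the transfer ellipse at r = 4.047×10^5 km gives v_t = √[μ(2/r − 1/a_t)] = 3.155 km/s.
Δv₂ = |v_t − v_c| = |3.155 − 6.504| = 3.349 km/s.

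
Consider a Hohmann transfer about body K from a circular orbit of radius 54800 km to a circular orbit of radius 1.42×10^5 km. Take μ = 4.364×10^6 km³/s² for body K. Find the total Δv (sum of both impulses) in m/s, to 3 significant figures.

Semi-major axis of the transfer orbit: a_t = (54800 + 1.420×10^5)/2 = 98400 km.
At r₁ the circular-orbit speed is v₁ = √(μ/r₁) = 8.924 km/s.
On the transfer ellipse at r₁, vis-viva equation gives v_p = √[μ(2/r₁ − 1/a_t)] = 10.72 km/s.
First burn Δv₁ = |v_p − v₁| = 1.796 km/s.
At r₂, v₂ = √(μ/r₂) = 5.544 km/s.
Transfer-orbit speed at r₂: v_a = √[μ(2/r₂ − 1/a_t)] = 4.137 km/s.
Second burn Δv₂ = |v₂ − v_a| = 1.407 km/s.
Δv = Δv₁ + Δv₂ = 1.796 + 1.407 = 3.203 km/s.

Δv = 3200 m/s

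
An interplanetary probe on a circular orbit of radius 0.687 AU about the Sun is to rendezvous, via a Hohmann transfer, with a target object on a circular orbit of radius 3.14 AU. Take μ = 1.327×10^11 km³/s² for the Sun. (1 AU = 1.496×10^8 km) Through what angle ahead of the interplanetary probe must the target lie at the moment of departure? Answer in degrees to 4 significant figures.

In km: r₁ = 0.687 × 1.496×10^8 = 1.027752×10^8 km; r₂ = 3.14 × 1.496×10^8 = 4.69744×10^8 km.
The Hohmann ellipse has a_t = (r₁ + r₂)/2 = 2.862596×10^8 km.
Transfer time t = π√(a_t³/μ) = 4.177×10^7 s.
Target angular speed ω₂ = √(μ/r₂³) = 3.578×10^-8 rad/s.
Angle swept by the target during transfer: ω₂·t = 1.4945 rad = 85.63°.
The interplanetary probe traverses 180° on the transfer ellipse, so the target must lead by 180° − 85.63° = 94.37°.

φ = 94.37°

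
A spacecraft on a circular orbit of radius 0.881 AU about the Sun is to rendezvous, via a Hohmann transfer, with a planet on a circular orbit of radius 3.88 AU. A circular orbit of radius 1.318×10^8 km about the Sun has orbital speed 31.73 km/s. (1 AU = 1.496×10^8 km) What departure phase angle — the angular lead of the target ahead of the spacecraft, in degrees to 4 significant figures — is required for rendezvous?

φ = 93.50°

From the circular-orbit relation v² = μ/r at r = 1.318×10^8 km: μ = v²r = (31.73)² × 1.318×10^8 = 1.32695×10^11 km³/s².
In km: r₁ = 0.881 × 1.496×10^8 = 1.317976×10^8 km; r₂ = 3.88 × 1.496×10^8 = 5.80448×10^8 km.
Semi-major axis of the transfer orbit: a_t = (1.317976×10^8 + 5.80448×10^8)/2 = 3.561228×10^8 km.
The half-period of the transfer ellipse is t = π√(a_t³/μ) = 5.79591×10^7 s.
Target angular speed ω₂ = √(μ/r₂³) = 2.60485×10^-8 rad/s.
Angle swept by the target during transfer: ω₂·t = 1.5097 rad = 86.50°.
Arrival is 180° from departure on the ellipse, so φ = 180° − 86.50° = 93.50°.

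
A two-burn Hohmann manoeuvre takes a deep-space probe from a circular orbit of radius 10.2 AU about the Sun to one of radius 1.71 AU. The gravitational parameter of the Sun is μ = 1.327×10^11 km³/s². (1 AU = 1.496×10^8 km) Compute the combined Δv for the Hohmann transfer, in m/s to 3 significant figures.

Δv = 11400 m/s

In km: r₁ = 10.2 × 1.496×10^8 = 1.52592×10^9 km; r₂ = 1.71 × 1.496×10^8 = 2.55816×10^8 km.
Semi-major axis of the transfer orbit: a_t = (1.52592×10^9 + 2.55816×10^8)/2 = 8.90868×10^8 km.
Circular speed at r₁: v₁ = √(μ/r₁) = √(1.327×10^11/1.52592×10^9) = 9.325 km/s.
Transfer-orbit speed at r₁ (vis-viva equation): v_a = √[μ(2/r₁ − 1/a_t)] = 4.997 km/s.
First burn Δv₁ = |v_a − v₁| = 4.328 km/s.
Circular speed at r₂: v₂ = √(μ/r₂) = 22.776 km/s.
Transfer-orbit speed at r₂: v_p = √[μ(2/r₂ − 1/a_t)] = 29.808 km/s.
Second burn Δv₂ = |v₂ − v_p| = 7.032 km/s.
Total Δv = Δv₁ + Δv₂ = 11.36 km/s.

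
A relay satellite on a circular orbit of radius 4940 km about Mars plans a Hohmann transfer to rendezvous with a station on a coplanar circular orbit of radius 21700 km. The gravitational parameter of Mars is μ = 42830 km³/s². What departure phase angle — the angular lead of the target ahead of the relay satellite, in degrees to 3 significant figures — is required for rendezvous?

The Hohmann ellipse has a_t = (r₁ + r₂)/2 = 13320 km.
Transfer time t = π√(a_t³/μ) = 23336 s.
The target's mean motion on its circular orbit is ω₂ = √(μ/r₂³) = 6.4742×10^-5 rad/s.
Angle swept by the target during transfer: ω₂·t = 1.5108 rad = 86.56°.
Arrival is 180° from departure on the ellipse, so φ = 180° − 86.56° = 93.4°.

φ = 93.4°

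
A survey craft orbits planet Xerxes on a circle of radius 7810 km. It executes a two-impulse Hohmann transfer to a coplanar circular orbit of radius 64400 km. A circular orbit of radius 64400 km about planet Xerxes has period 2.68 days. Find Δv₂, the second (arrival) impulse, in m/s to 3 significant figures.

From Kepler's third law T² = 4π²r³/μ at r = 64400 km, T = 2.68 days = 2.68 × 86400 s = 2.31552×10^5 s: μ = 4π²r³/T² = 1.96662×10^5 km³/s².
Semi-major axis of the transfer orbit: a_t = (7810 + 64400)/2 = 36105 km.
On the circular orbit at r = 64400 km, v_c = √(μ/r) = 1.74750 km/s.
Vis-viva on the transfer ellipse at r = 64400 km gives v_t = √[μ(2/r − 1/a_t)] = 0.812754 km/s.
Δv₂ = |v_t − v_c| = |0.812754 − 1.74750| = 0.9347 km/s.

Δv₂ = 935 m/s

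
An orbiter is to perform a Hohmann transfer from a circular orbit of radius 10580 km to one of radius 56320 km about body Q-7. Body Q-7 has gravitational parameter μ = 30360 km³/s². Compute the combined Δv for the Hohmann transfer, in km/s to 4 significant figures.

Δv = 0.8254 km/s

Transfer-ellipse semi-major axis a_t = (r₁ + r₂)/2 = (10580 + 56320)/2 = 33450 km.
At r₁ the circular-orbit speed is v₁ = √(μ/r₁) = 1.6940 km/s.
On the transfer ellipse at r₁, v² = μ(2/r − 1/a) gives v_p = √[μ(2/r₁ − 1/a_t)] = 2.1981 km/s.
First burn Δv₁ = |v_p − v₁| = 0.5041 km/s.
At r₂, v₂ = √(μ/r₂) = 0.7342 km/s.
Transfer-orbit speed at r₂: v_a = √[μ(2/r₂ − 1/a_t)] = 0.4129 km/s.
Second burn Δv₂ = |v₂ − v_a| = 0.3213 km/s.
Δv = Δv₁ + Δv₂ = 0.5041 + 0.3213 = 0.8254 km/s.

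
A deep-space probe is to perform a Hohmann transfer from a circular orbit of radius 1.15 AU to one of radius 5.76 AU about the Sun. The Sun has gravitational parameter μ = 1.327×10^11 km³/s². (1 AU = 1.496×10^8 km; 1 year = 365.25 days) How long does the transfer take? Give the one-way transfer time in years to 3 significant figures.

In km: r₁ = 1.15 × 1.496×10^8 = 1.7204×10^8 km; r₂ = 5.76 × 1.496×10^8 = 8.61696×10^8 km.
Transfer-ellipse semi-major axis a_t = (r₁ + r₂)/2 = (1.7204×10^8 + 8.61696×10^8)/2 = 5.16868×10^8 km.
Transfer time t = π√(a_t³/μ) = π√((5.16868×10^8)³ / 1.327×10^11) = 1.013×10^8 s.
Converting: 1.013×10^8 s ÷ 3.15576×10^7 s/year (365.25 × 86400) = 3.21 years.

t = 3.21 years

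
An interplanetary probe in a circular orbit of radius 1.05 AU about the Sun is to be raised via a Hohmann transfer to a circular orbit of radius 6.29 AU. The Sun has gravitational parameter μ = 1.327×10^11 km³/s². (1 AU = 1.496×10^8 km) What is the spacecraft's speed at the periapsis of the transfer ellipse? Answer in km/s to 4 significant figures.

In km: r₁ = 1.05 × 1.496×10^8 = 1.5708×10^8 km; r₂ = 6.29 × 1.496×10^8 = 9.40984×10^8 km.
The Hohmann ellipse has a_t = (r₁ + r₂)/2 = 5.49032×10^8 km.
At periapsis, r = 1.5708×10^8 km.
From the vis-viva equation, v = √[μ(2/r − 1/a_t)] = 38.05 km/s.

v = 38.05 km/s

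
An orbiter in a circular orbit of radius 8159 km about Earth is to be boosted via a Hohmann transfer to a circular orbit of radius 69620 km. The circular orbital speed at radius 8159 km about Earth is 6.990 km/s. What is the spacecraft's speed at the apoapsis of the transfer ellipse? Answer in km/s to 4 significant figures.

From the circular-orbit relation v² = μ/r at r = 8159 km: μ = v²r = (6.990)² × 8159 = 3.98650×10^5 km³/s².
Semi-major axis of the transfer orbit: a_t = (8159 + 69620)/2 = 38889.5 km.
At apoapsis, r = 69620 km.
Applying v² = μ(2/r − 1/a_t): v = 1.096 km/s.

v = 1.096 km/s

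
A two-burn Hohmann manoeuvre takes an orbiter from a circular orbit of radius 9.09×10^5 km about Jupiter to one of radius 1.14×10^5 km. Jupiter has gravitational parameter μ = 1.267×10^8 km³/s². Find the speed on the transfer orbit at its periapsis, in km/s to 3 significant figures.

Semi-major axis of the transfer orbit: a_t = (9.090×10^5 + 1.140×10^5)/2 = 5.115×10^5 km.
At periapsis, r = 1.140×10^5 km.
From the vis-viva equation, v = √[μ(2/r − 1/a_t)] = 44.44 km/s.

v = 44.4 km/s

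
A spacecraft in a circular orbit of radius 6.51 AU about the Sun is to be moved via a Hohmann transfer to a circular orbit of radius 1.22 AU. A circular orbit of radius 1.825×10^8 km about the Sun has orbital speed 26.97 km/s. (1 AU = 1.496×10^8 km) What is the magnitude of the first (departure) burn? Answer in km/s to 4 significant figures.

Δv₁ = 5.116 km/s

From the circular-orbit relation v² = μ/r at r = 1.825×10^8 km: μ = v²r = (26.97)² × 1.825×10^8 = 1.32747×10^11 km³/s².
In km: r₁ = 6.51 × 1.496×10^8 = 9.73896×10^8 km; r₂ = 1.22 × 1.496×10^8 = 1.82512×10^8 km.
Semi-major axis of the transfer orbit: a_t = (9.73896×10^8 + 1.82512×10^8)/2 = 5.78204×10^8 km.
On the circular orbit at r = 9.73896×10^8 km, v_c = √(μ/r) = 11.675 km/s.
Vis-viva on the transfer ellipse at r = 9.73896×10^8 km gives v_t = √[μ(2/r − 1/a_t)] = 6.5594 km/s.
Δv₁ = |v_t − v_c| = |6.5594 − 11.675| = 5.116 km/s.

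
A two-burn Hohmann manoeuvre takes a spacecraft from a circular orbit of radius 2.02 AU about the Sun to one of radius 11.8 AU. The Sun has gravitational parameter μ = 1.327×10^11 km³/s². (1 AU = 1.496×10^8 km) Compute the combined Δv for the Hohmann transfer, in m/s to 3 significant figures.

Δv = 10400 m/s

In km: r₁ = 2.02 × 1.496×10^8 = 3.02192×10^8 km; r₂ = 11.8 × 1.496×10^8 = 1.76528×10^9 km.
Semi-major axis of the transfer orbit: a_t = (3.02192×10^8 + 1.76528×10^9)/2 = 1.033736×10^9 km.
Circular speed at r₁: v₁ = √(μ/r₁) = √(1.327×10^11/3.02192×10^8) = 20.955 km/s.
On the transfer ellipse at r₁, vis-viva equation gives v_p = √[μ(2/r₁ − 1/a_t)] = 27.384 km/s.
First burn Δv₁ = |v_p − v₁| = 6.429 km/s.
Circular speed at r₂: v₂ = √(μ/r₂) = 8.670 km/s.
Transfer-orbit speed at r₂: v_a = √[μ(2/r₂ − 1/a_t)] = 4.688 km/s.
Second burn Δv₂ = |v₂ − v_a| = 3.982 km/s.
Total Δv = Δv₁ + Δv₂ = 10.41 km/s.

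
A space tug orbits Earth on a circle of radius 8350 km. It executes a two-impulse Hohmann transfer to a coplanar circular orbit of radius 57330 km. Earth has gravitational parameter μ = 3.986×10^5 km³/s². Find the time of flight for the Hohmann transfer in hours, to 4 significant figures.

t = 8.226 hours

The Hohmann ellipse has a_t = (r₁ + r₂)/2 = 32840 km.
Half the transfer-orbit period gives t = π√(a_t³/μ) = 29613 s.
Converting: 29613 s ÷ 3600 s/hour = 8.226 hours.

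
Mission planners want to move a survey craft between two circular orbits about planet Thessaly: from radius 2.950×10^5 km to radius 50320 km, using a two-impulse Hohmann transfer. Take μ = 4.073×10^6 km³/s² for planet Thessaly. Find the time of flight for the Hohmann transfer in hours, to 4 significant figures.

t = 31.02 hours

The Hohmann ellipse has a_t = (r₁ + r₂)/2 = 1.7266×10^5 km.
Half the transfer-orbit period gives t = π√(a_t³/μ) = 1.1168×10^5 s.
Converting: 1.1168×10^5 s ÷ 3600 s/hour = 31.02 hours.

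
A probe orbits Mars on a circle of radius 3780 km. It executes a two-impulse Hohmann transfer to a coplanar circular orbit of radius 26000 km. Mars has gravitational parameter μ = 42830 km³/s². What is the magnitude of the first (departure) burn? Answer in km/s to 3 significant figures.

Transfer-ellipse semi-major axis a_t = (r₁ + r₂)/2 = (3780 + 26000)/2 = 14890 km.
On the circular orbit at r = 3780 km, v_c = √(μ/r) = 3.366 km/s.
Vis-viva on the transfer ellipse at r = 3780 km gives v_t = √[μ(2/r − 1/a_t)] = 4.448 km/s.
Δv₁ = |v_t − v_c| = |4.448 − 3.366| = 1.082 km/s.

Δv₁ = 1.08 km/s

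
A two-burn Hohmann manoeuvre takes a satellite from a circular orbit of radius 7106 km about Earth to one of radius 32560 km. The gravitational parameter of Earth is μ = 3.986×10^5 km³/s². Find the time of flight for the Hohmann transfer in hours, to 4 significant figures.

Transfer-ellipse semi-major axis a_t = (r₁ + r₂)/2 = (7106 + 32560)/2 = 19833 km.
Transfer time t = π√(a_t³/μ) = π√((19833)³ / 3.986×10^5) = 13900 s.
Converting: 13900 s ÷ 3600 s/hour = 3.861 hours.

t = 3.861 hours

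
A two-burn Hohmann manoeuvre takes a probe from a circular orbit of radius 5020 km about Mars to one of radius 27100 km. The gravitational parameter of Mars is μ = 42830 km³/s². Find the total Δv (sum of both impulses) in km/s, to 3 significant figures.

The Hohmann ellipse has a_t = (r₁ + r₂)/2 = 16060 km.
At r₁ the circular-orbit speed is v₁ = √(μ/r₁) = 2.9209 km/s.
On the transfer ellipse at r₁, vis-viva equation gives v_p = √[μ(2/r₁ − 1/a_t)] = 3.7943 km/s.
First burn Δv₁ = |v_p − v₁| = 0.8734 km/s.
At r₂, v₂ = √(μ/r₂) = 1.2572 km/s.
Transfer-orbit speed at r₂: v_a = √[μ(2/r₂ − 1/a_t)] = 0.70286 km/s.
Second burn Δv₂ = |v₂ − v_a| = 0.5543 km/s.
Δv = Δv₁ + Δv₂ = 0.8734 + 0.5543 = 1.428 km/s.

Δv = 1.43 km/s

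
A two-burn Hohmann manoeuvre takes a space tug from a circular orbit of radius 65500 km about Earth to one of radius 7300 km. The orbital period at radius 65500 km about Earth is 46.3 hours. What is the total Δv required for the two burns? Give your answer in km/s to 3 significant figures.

From Kepler's third law T² = 4π²r³/μ at r = 65500 km, T = 46.3 hours = 46.3 × 3600 s = 1.6668×10^5 s: μ = 4π²r³/T² = 3.99316×10^5 km³/s².
The Hohmann ellipse has a_t = (r₁ + r₂)/2 = 36400 km.
Circular speed at r₁: v₁ = √(μ/r₁) = √(3.99316×10^5/65500) = 2.4691 km/s.
Transfer-orbit speed at r₁ (v² = μ(2/r − 1/a)): v_a = √[μ(2/r₁ − 1/a_t)] = 1.1057 km/s.
First burn Δv₁ = |v_a − v₁| = 1.3634 km/s.
At r₂, v₂ = √(μ/r₂) = 7.3960 km/s.
Transfer-orbit speed at r₂: v_p = √[μ(2/r₂ − 1/a_t)] = 9.9213 km/s.
Second burn Δv₂ = |v₂ − v_p| = 2.5253 km/s.
Total Δv = Δv₁ + Δv₂ = 3.889 km/s.

Δv = 3.89 km/s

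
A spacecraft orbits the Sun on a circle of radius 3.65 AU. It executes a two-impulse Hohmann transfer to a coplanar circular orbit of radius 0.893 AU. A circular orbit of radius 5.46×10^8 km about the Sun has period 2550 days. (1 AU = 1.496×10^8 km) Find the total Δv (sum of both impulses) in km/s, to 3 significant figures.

Δv = 14.2 km/s

From Kepler's third law T² = 4π²r³/μ at r = 5.46×10^8 km, T = 2550 days = 2550 × 86400 s = 2.2032×10^8 s: μ = 4π²r³/T² = 1.32382×10^11 km³/s².
In km: r₁ = 3.65 × 1.496×10^8 = 5.4604×10^8 km; r₂ = 0.893 × 1.496×10^8 = 1.335928×10^8 km.
Semi-major axis of the transfer orbit: a_t = (5.4604×10^8 + 1.335928×10^8)/2 = 3.398164×10^8 km.
At r₁ the circular-orbit speed is v₁ = √(μ/r₁) = 15.571 km/s.
On the transfer ellipse at r₁, vis-viva gives v_a = √[μ(2/r₁ − 1/a_t)] = 9.7627 km/s.
First burn Δv₁ = |v_a − v₁| = 5.808 km/s.
At r₂, v₂ = √(μ/r₂) = 31.479 km/s.
Transfer-orbit speed at r₂: v_p = √[μ(2/r₂ − 1/a_t)] = 39.904 km/s.
Second burn Δv₂ = |v₂ − v_p| = 8.425 km/s.
Δv = Δv₁ + Δv₂ = 5.808 + 8.425 = 14.23 km/s.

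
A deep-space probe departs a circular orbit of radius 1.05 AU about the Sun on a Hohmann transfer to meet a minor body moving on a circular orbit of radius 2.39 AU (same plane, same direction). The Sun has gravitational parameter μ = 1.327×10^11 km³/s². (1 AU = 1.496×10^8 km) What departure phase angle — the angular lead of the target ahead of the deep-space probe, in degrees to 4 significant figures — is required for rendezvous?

φ = 70.11°

In km: r₁ = 1.05 × 1.496×10^8 = 1.5708×10^8 km; r₂ = 2.39 × 1.496×10^8 = 3.57544×10^8 km.
The Hohmann ellipse has a_t = (r₁ + r₂)/2 = 2.57312×10^8 km.
Transfer time t = π√(a_t³/μ) = 3.560×10^7 s.
Target angular speed ω₂ = √(μ/r₂³) = 5.388×10^-8 rad/s.
Angle swept by the target during transfer: ω₂·t = 1.918 rad = 109.89°.
Arrival is 180° from departure on the ellipse, so φ = 180° − 109.89° = 70.11°.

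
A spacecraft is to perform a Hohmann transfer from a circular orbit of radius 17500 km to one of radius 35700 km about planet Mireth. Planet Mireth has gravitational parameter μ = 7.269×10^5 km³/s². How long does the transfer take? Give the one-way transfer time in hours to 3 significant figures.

Transfer-ellipse semi-major axis a_t = (r₁ + r₂)/2 = (17500 + 35700)/2 = 26600 km.
Transfer time t = π√(a_t³/μ) = π√((26600)³ / 7.269×10^5) = 15990 s.
Converting: 15990 s ÷ 3600 s/hour = 4.44 hours.

t = 4.44 hours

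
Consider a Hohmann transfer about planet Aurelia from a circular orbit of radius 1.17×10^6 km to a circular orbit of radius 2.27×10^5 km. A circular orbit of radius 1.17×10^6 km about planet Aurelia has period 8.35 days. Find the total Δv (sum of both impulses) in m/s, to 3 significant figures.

From Kepler's third law T² = 4π²r³/μ at r = 1.17×10^6 km, T = 8.35 days = 8.35 × 86400 s = 7.2144×10^5 s: μ = 4π²r³/T² = 1.21483×10^8 km³/s².
Transfer-ellipse semi-major axis a_t = (r₁ + r₂)/2 = (1.170×10^6 + 2.270×10^5)/2 = 6.985×10^5 km.
Circular speed at r₁: v₁ = √(μ/r₁) = √(1.21483×10^8/1.170×10^6) = 10.19 km/s.
Transfer-orbit speed at r₁ (vis-viva): v_a = √[μ(2/r₁ − 1/a_t)] = 5.809 km/s.
First burn Δv₁ = |v_a − v₁| = 4.381 km/s.
Circular speed at r₂: v₂ = √(μ/r₂) = 23.13372 km/s.
Transfer-orbit speed at r₂: v_p = √[μ(2/r₂ − 1/a_t)] = 29.94024 km/s.
Second burn Δv₂ = |v₂ − v_p| = 6.807 km/s.
Δv = Δv₁ + Δv₂ = 4.381 + 6.807 = 11.19 km/s.

Δv = 11200 m/s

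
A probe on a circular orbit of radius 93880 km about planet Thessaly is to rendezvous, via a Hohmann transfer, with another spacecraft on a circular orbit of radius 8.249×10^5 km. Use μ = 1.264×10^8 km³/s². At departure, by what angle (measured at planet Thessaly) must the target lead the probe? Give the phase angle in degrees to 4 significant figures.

Transfer-ellipse semi-major axis a_t = (r₁ + r₂)/2 = (93880 + 8.249×10^5)/2 = 4.5939×10^5 km.
The half-period of the transfer ellipse is t = π√(a_t³/μ) = 87006 s.
The target's mean motion on its circular orbit is ω₂ = √(μ/r₂³) = 1.5006×10^-5 rad/s.
Angle swept by the target during transfer: ω₂·t = 1.3056 rad = 74.81°.
The probe traverses 180° on the transfer ellipse, so the target must lead by 180° − 74.81° = 105.2°.

φ = 105.2°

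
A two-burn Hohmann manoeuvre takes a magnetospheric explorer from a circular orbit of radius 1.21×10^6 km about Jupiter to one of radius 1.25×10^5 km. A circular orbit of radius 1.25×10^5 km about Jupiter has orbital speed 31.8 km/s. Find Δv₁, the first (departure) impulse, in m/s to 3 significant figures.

Δv₁ = 5800 m/s

From the circular-orbit relation v² = μ/r at r = 1.25×10^5 km: μ = v²r = (31.8)² × 1.25×10^5 = 1.26405×10^8 km³/s².
Semi-major axis of the transfer orbit: a_t = (1.210×10^6 + 1.250×10^5)/2 = 6.675×10^5 km.
Circular speed at r = 1.210×10^6 km: v_c = √(μ/r) = 10.221 km/s.
Vis-viva on the transfer ellipse at r = 1.210×10^6 km gives v_t = √[μ(2/r − 1/a_t)] = 4.4230 km/s.
Δv₁ = |v_t − v_c| = |4.4230 − 10.221| = 5.798 km/s.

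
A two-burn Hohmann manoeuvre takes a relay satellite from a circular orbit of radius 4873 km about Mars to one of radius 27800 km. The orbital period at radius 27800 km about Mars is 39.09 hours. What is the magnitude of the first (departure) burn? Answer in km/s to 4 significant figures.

From Kepler's third law T² = 4π²r³/μ at r = 27800 km, T = 39.09 hours = 39.09 × 3600 s = 1.40724×10^5 s: μ = 4π²r³/T² = 42831.0 km³/s².
Transfer-ellipse semi-major axis a_t = (r₁ + r₂)/2 = (4873 + 27800)/2 = 16336.5 km.
On the circular orbit at r = 4873 km, v_c = √(μ/r) = 2.9647 km/s.
Transfer-orbit speed at the same r (vis-viva, a = a_t): v_t = √[μ(2/r − 1/a_t)] = 3.8674 km/s.
Δv₁ = |v_t − v_c| = |3.8674 − 2.9647| = 0.9027 km/s.

Δv₁ = 0.9027 km/s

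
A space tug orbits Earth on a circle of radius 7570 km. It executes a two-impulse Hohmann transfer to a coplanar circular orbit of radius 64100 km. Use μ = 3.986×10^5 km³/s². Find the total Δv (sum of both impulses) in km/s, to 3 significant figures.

Semi-major axis of the transfer orbit: a_t = (7570 + 64100)/2 = 35835 km.
Circular speed at r₁: v₁ = √(μ/r₁) = √(3.986×10^5/7570) = 7.2564 km/s.
Transfer-orbit speed at r₁ (v² = μ(2/r − 1/a)): v_p = √[μ(2/r₁ − 1/a_t)] = 9.7050 km/s.
First burn Δv₁ = |v_p − v₁| = 2.4486 km/s.
Circular speed at r₂: v₂ = √(μ/r₂) = 2.49367 km/s.
Transfer-orbit speed at r₂: v_a = √[μ(2/r₂ − 1/a_t)] = 1.14613 km/s.
Second burn Δv₂ = |v₂ − v_a| = 1.3475 km/s.
Total Δv = Δv₁ + Δv₂ = 3.796 km/s.

Δv = 3.80 km/s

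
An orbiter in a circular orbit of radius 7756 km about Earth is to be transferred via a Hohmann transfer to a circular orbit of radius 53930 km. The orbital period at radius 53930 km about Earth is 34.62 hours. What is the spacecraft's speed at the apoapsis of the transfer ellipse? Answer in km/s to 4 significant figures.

From Kepler's third law T² = 4π²r³/μ at r = 53930 km, T = 34.62 hours = 34.62 × 3600 s = 1.24632×10^5 s: μ = 4π²r³/T² = 3.98650×10^5 km³/s².
Transfer-ellipse semi-major axis a_t = (r₁ + r₂)/2 = (7756 + 53930)/2 = 30843 km.
At apoapsis, r = 53930 km.
Applying v² = μ(2/r − 1/a_t): v = 1.363 km/s.

v = 1.363 km/s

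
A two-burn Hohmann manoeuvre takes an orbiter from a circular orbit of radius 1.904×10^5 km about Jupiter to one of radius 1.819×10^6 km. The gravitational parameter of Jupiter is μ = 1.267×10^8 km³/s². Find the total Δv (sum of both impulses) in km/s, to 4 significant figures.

Δv = 13.63 km/s

Transfer-ellipse semi-major axis a_t = (r₁ + r₂)/2 = (1.904×10^5 + 1.819×10^6)/2 = 1.0047×10^6 km.
At r₁ the circular-orbit speed is v₁ = √(μ/r₁) = 25.796 km/s.
On the transfer ellipse at r₁, v² = μ(2/r − 1/a) gives v_p = √[μ(2/r₁ − 1/a_t)] = 34.710 km/s.
First burn Δv₁ = |v_p − v₁| = 8.914 km/s.
Circular speed at r₂: v₂ = √(μ/r₂) = 8.346 km/s.
Transfer-orbit speed at r₂: v_a = √[μ(2/r₂ − 1/a_t)] = 3.633 km/s.
Second burn Δv₂ = |v₂ − v_a| = 4.713 km/s.
Total Δv = Δv₁ + Δv₂ = 13.63 km/s.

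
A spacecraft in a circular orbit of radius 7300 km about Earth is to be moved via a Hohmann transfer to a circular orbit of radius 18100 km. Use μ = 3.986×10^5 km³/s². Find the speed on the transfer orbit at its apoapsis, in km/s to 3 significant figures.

The Hohmann ellipse has a_t = (r₁ + r₂)/2 = 12700 km.
At apoapsis, r = 18100 km.
Applying v² = μ(2/r − 1/a_t): v = 3.558 km/s.

v = 3.56 km/s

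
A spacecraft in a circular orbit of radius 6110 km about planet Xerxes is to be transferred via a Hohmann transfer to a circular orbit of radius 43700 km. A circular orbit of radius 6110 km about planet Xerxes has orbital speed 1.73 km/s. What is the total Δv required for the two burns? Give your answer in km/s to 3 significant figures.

From the circular-orbit relation v² = μ/r at r = 6110 km: μ = v²r = (1.73)² × 6110 = 18286.6 km³/s².
Semi-major axis of the transfer orbit: a_t = (6110 + 43700)/2 = 24905 km.
At r₁ the circular-orbit speed is v₁ = √(μ/r₁) = 1.7300 km/s.
Transfer-orbit speed at r₁ (vis-viva equation): v_p = √[μ(2/r₁ − 1/a_t)] = 2.2916 km/s.
First burn Δv₁ = |v_p − v₁| = 0.5616 km/s.
At r₂, v₂ = √(μ/r₂) = 0.6469 km/s.
Transfer-orbit speed at r₂: v_a = √[μ(2/r₂ − 1/a_t)] = 0.3204 km/s.
Second burn Δv₂ = |v₂ − v_a| = 0.3265 km/s.
Total Δv = Δv₁ + Δv₂ = 0.8881 km/s.

Δv = 0.888 km/s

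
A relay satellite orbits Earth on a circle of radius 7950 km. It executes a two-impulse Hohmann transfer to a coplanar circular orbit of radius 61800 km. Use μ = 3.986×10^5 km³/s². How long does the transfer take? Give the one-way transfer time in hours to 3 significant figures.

t = 9.00 hours

Semi-major axis of the transfer orbit: a_t = (7950 + 61800)/2 = 34875 km.
Half the transfer-orbit period gives t = π√(a_t³/μ) = 32410 s.
Converting: 32410 s ÷ 3600 s/hour = 9.00 hours.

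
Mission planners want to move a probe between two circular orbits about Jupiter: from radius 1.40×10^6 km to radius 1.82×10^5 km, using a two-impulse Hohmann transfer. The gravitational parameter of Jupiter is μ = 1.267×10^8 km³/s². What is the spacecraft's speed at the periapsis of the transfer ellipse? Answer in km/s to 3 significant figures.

v = 35.1 km/s

Transfer-ellipse semi-major axis a_t = (r₁ + r₂)/2 = (1.400×10^6 + 1.820×10^5)/2 = 7.910×10^5 km.
The periapsis of the transfer ellipse is at r = 1.820×10^5 km.
Applying v² = μ(2/r − 1/a_t): v = 35.10 km/s.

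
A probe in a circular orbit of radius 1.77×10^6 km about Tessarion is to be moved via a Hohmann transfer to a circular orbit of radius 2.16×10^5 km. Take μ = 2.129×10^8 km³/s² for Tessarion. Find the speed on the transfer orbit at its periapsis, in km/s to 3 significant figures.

v = 41.9 km/s

Transfer-ellipse semi-major axis a_t = (r₁ + r₂)/2 = (1.770×10^6 + 2.160×10^5)/2 = 9.930×10^5 km.
The periapsis of the transfer ellipse is at r = 2.160×10^5 km.
Applying v² = μ(2/r − 1/a_t): v = 41.92 km/s.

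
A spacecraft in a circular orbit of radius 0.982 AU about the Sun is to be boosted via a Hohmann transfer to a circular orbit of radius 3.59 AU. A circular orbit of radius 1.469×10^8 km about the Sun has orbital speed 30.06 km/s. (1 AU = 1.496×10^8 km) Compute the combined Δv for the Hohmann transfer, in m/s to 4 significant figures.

From the circular-orbit relation v² = μ/r at r = 1.469×10^8 km: μ = v²r = (30.06)² × 1.469×10^8 = 1.32739×10^11 km³/s².
In km: r₁ = 0.982 × 1.496×10^8 = 1.469072×10^8 km; r₂ = 3.59 × 1.496×10^8 = 5.37064×10^8 km.
The Hohmann ellipse has a_t = (r₁ + r₂)/2 = 3.419856×10^8 km.
Circular speed at r₁: v₁ = √(μ/r₁) = √(1.32739×10^11/1.469072×10^8) = 30.06 km/s.
Transfer-orbit speed at r₁ (vis-viva equation): v_p = √[μ(2/r₁ − 1/a_t)] = 37.67 km/s.
First burn Δv₁ = |v_p − v₁| = 7.610 km/s.
At r₂, v₂ = √(μ/r₂) = 15.721 km/s.
Transfer-orbit speed at r₂: v_a = √[μ(2/r₂ − 1/a_t)] = 10.304 km/s.
Second burn Δv₂ = |v₂ − v_a| = 5.417 km/s.
Total Δv = Δv₁ + Δv₂ = 13.03 km/s.

Δv = 13030 m/s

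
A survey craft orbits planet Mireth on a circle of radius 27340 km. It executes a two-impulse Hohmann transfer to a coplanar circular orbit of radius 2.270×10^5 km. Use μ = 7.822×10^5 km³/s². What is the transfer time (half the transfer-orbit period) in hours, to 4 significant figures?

The Hohmann ellipse has a_t = (r₁ + r₂)/2 = 1.2717×10^5 km.
By Kepler's third law the transfer-orbit period is T = 2π√(a_t³/μ), so t = T/2 = 1.611×10^5 s.
Converting: 1.611×10^5 s ÷ 3600 s/hour = 44.75 hours.

t = 44.75 hours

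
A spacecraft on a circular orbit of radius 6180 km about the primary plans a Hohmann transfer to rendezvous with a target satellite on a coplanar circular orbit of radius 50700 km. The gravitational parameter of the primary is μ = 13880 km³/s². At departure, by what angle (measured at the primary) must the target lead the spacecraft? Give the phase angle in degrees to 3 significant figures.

φ = 104°

The Hohmann ellipse has a_t = (r₁ + r₂)/2 = 28440 km.
Transfer time t = π√(a_t³/μ) = 1.279×10^5 s.
Target angular speed ω₂ = √(μ/r₂³) = 1.032×10^-5 rad/s.
Angle swept by the target during transfer: ω₂·t = 1.3199 rad = 75.62°.
The spacecraft traverses 180° on the transfer ellipse, so the target must lead by 180° − 75.62° = 104°.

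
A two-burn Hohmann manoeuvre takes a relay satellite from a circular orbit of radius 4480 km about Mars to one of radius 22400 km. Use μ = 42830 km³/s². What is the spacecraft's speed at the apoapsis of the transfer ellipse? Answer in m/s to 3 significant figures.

The Hohmann ellipse has a_t = (r₁ + r₂)/2 = 13440 km.
At apoapsis, r = 22400 km.
Vis-viva: v = √[μ(2/r − 1/a_t)] = √[42830 × (2/22400 − 1/13440)] = 0.7983 km/s.

v = 798 m/s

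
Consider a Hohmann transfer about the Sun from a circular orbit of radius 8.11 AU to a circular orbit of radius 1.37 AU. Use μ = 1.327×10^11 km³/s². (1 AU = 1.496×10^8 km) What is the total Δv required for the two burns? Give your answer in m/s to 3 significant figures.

In km: r₁ = 8.11 × 1.496×10^8 = 1.213256×10^9 km; r₂ = 1.37 × 1.496×10^8 = 2.04952×10^8 km.
The Hohmann ellipse has a_t = (r₁ + r₂)/2 = 7.09104×10^8 km.
At r₁ the circular-orbit speed is v₁ = √(μ/r₁) = 10.4583 km/s.
On the transfer ellipse at r₁, v² = μ(2/r − 1/a) gives v_a = √[μ(2/r₁ − 1/a_t)] = 5.62251 km/s.
First burn Δv₁ = |v_a − v₁| = 4.836 km/s.
At r₂, v₂ = √(μ/r₂) = 25.4454 km/s.
Transfer-orbit speed at r₂: v_p = √[μ(2/r₂ − 1/a_t)] = 33.2836 km/s.
Second burn Δv₂ = |v₂ − v_p| = 7.838 km/s.
Total Δv = Δv₁ + Δv₂ = 12.67 km/s.

Δv = 12700 m/s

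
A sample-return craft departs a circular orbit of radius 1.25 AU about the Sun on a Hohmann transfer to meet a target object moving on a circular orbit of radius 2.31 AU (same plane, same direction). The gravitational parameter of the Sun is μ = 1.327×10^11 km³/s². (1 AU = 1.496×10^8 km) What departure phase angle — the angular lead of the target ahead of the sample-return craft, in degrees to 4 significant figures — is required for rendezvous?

In km: r₁ = 1.25 × 1.496×10^8 = 1.870×10^8 km; r₂ = 2.31 × 1.496×10^8 = 3.45576×10^8 km.
The Hohmann ellipse has a_t = (r₁ + r₂)/2 = 2.66288×10^8 km.
The half-period of the transfer ellipse is t = π√(a_t³/μ) = 3.748×10^7 s.
Target angular speed ω₂ = √(μ/r₂³) = 5.670×10^-8 rad/s.
Angle swept by the target during transfer: ω₂·t = 2.125 rad = 121.75°.
The sample-return craft traverses 180° on the transfer ellipse, so the target must lead by 180° − 121.75° = 58.25°.

φ = 58.25°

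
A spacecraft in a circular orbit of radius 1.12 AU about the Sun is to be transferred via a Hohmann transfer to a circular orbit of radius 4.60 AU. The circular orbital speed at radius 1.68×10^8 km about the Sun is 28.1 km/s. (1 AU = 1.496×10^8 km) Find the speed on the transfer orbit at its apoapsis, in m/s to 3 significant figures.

From the circular-orbit relation v² = μ/r at r = 1.68×10^8 km: μ = v²r = (28.1)² × 1.68×10^8 = 1.32654×10^11 km³/s².
In km: r₁ = 1.12 × 1.496×10^8 = 1.67552×10^8 km; r₂ = 4.60 × 1.496×10^8 = 6.8816×10^8 km.
The Hohmann ellipse has a_t = (r₁ + r₂)/2 = 4.27856×10^8 km.
At apoapsis, r = 6.8816×10^8 km.
Vis-viva: v = √[μ(2/r − 1/a_t)] = √[1.32654×10^11 × (2/6.8816×10^8 − 1/4.27856×10^8)] = 8.688 km/s.

v = 8690 m/s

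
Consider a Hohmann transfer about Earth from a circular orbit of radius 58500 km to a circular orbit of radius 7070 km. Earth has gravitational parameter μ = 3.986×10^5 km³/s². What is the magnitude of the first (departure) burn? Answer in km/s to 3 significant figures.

Δv₁ = 1.40 km/s

Transfer-ellipse semi-major axis a_t = (r₁ + r₂)/2 = (58500 + 7070)/2 = 32785 km.
Circular speed at r = 58500 km: v_c = √(μ/r) = 2.610 km/s.
Transfer-orbit speed at the same r (vis-viva, a = a_t): v_t = √[μ(2/r − 1/a_t)] = 1.212 km/s.
Δv₁ = |v_t − v_c| = |1.212 − 2.610| = 1.398 km/s.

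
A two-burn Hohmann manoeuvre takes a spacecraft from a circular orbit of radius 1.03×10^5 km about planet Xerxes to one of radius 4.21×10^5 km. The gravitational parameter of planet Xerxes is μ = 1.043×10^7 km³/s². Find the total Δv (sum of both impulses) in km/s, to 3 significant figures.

The Hohmann ellipse has a_t = (r₁ + r₂)/2 = 2.620×10^5 km.
Circular speed at r₁: v₁ = √(μ/r₁) = √(1.043×10^7/1.030×10^5) = 10.063 km/s.
On the transfer ellipse at r₁, v² = μ(2/r − 1/a) gives v_p = √[μ(2/r₁ − 1/a_t)] = 12.756 km/s.
First burn Δv₁ = |v_p − v₁| = 2.693 km/s.
Circular speed at r₂: v₂ = √(μ/r₂) = 4.9774 km/s.
Transfer-orbit speed at r₂: v_a = √[μ(2/r₂ − 1/a_t)] = 3.1208 km/s.
Second burn Δv₂ = |v₂ − v_a| = 1.857 km/s.
Δv = Δv₁ + Δv₂ = 2.693 + 1.857 = 4.550 km/s.

Δv = 4.55 km/s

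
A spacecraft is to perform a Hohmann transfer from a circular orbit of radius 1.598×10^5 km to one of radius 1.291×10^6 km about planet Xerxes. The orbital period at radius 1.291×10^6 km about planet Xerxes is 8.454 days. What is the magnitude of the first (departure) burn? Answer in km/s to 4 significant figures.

From Kepler's third law T² = 4π²r³/μ at r = 1.291×10^6 km, T = 8.454 days = 8.454 × 86400 s = 7.304256×10^5 s: μ = 4π²r³/T² = 1.59216×10^8 km³/s².
The Hohmann ellipse has a_t = (r₁ + r₂)/2 = 7.254×10^5 km.
Circular speed at r = 1.598×10^5 km: v_c = √(μ/r) = 31.565 km/s.
Vis-viva on the transfer ellipse at r = 1.598×10^5 km gives v_t = √[μ(2/r − 1/a_t)] = 42.109 km/s.
Δv₁ = |v_t − v_c| = |42.109 − 31.565| = 10.54 km/s.

Δv₁ = 10.54 km/s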